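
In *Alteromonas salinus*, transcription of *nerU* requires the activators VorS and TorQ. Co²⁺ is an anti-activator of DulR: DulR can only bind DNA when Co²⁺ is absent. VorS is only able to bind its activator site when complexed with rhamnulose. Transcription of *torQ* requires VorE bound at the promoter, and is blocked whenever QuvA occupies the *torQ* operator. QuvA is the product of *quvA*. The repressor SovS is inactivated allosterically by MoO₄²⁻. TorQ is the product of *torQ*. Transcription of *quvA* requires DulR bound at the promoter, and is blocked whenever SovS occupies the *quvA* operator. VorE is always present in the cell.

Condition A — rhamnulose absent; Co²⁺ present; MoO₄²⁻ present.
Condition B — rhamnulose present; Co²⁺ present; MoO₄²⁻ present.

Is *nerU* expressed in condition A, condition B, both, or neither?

B only

Condition A:
Rhamnulose is absent, so VorS is inactive.
VorE is produced constitutively and is active.
Co²⁺ is present, so DulR is inactive.
MoO₄²⁻ is present, so SovS is inactive.
Required activator DulR is absent, so *quvA* is not transcribed.
So QuvA is not produced.
No repressor is bound and VorE is active, so *torQ* is transcribed.
So TorQ is produced and active.
Required activator VorS is absent, so *nerU* is not transcribed.
→ *nerU* is OFF in A.
Condition B:
Rhamnulose is present, so VorS is active.
VorE is produced constitutively and is active.
Co²⁺ is present, so DulR is inactive.
MoO₄²⁻ is present, so SovS is inactive.
Required activator DulR is absent, so *quvA* is not transcribed.
So QuvA is not produced.
No repressor is bound and VorE is active, so *torQ* is transcribed.
So TorQ is produced and active.
No repressor is bound and VorS and TorQ are active, so *nerU* is transcribed.
→ *nerU* is ON in B.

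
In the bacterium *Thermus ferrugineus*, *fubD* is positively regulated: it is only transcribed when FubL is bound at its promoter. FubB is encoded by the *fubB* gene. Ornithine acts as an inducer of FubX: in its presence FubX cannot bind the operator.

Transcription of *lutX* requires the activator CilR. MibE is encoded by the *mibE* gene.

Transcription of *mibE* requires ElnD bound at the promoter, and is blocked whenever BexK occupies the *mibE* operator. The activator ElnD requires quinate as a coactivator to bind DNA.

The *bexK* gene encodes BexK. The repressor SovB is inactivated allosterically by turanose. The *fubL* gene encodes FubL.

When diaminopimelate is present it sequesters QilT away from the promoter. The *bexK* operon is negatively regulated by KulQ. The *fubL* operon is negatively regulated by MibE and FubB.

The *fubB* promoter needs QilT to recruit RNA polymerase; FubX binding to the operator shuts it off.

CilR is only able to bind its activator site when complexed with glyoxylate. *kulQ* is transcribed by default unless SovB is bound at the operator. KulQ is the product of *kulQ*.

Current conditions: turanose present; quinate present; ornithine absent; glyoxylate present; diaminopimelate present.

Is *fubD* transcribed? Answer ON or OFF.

OFF

Turanose is present, so SovB is inactive.
With no repressor bound, *kulQ* is transcribed.
So KulQ is produced and active.
With repressor KulQ bound, *bexK* is not transcribed.
So BexK is not produced.
Quinate is present, so ElnD is active.
No repressor is bound and ElnD is active, so *mibE* is transcribed.
So MibE is produced and active.
Diaminopimelate is present, so QilT is inactive.
Ornithine is absent, so FubX is active.
With repressor FubX bound, *fubB* is not transcribed.
So FubB is not produced.
With repressor MibE bound, *fubL* is not transcribed.
So FubL is not produced.
Required activator FubL is absent, so *fubD* is not transcribed.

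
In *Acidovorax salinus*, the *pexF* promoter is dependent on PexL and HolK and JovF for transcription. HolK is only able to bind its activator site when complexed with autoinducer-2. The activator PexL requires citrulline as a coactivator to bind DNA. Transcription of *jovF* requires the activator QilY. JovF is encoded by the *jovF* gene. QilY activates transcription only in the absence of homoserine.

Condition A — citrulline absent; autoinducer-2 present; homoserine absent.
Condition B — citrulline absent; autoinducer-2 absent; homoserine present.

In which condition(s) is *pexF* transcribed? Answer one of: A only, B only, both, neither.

neither

Condition A:
Citrulline is absent, so PexL is inactive.
Autoinducer-2 is present, so HolK is active.
Homoserine is absent, so QilY is active.
No repressor is bound and QilY is active, so *jovF* is transcribed.
So JovF is produced and active.
Required activator PexL is absent, so *pexF* is not transcribed.
→ *pexF* is OFF in A.
Condition B:
Citrulline is absent, so PexL is inactive.
Autoinducer-2 is absent, so HolK is inactive.
Homoserine is present, so QilY is inactive.
Required activator QilY is absent, so *jovF* is not transcribed.
So JovF is not produced.
Required activator PexL is absent, so *pexF* is not transcribed.
→ *pexF* is OFF in B.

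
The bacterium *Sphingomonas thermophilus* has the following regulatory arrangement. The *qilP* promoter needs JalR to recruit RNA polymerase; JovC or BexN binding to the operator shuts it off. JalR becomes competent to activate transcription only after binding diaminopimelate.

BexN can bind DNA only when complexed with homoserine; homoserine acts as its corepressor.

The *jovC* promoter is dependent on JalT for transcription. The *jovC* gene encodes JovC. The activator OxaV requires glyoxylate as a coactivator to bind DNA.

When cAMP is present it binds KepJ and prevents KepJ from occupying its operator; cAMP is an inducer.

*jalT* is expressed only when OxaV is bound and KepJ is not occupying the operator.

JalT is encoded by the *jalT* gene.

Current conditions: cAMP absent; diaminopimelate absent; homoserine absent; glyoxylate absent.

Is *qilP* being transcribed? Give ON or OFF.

Diaminopimelate is absent, so JalR is inactive.
Glyoxylate is absent, so OxaV is inactive.
cAMP is absent, so KepJ is active.
With repressor KepJ bound, *jalT* is not transcribed.
So JalT is not produced.
Required activator JalT is absent, so *jovC* is not transcribed.
So JovC is not produced.
Homoserine is absent, so BexN is inactive.
Required activator JalR is absent, so *qilP* is not transcribed.

OFF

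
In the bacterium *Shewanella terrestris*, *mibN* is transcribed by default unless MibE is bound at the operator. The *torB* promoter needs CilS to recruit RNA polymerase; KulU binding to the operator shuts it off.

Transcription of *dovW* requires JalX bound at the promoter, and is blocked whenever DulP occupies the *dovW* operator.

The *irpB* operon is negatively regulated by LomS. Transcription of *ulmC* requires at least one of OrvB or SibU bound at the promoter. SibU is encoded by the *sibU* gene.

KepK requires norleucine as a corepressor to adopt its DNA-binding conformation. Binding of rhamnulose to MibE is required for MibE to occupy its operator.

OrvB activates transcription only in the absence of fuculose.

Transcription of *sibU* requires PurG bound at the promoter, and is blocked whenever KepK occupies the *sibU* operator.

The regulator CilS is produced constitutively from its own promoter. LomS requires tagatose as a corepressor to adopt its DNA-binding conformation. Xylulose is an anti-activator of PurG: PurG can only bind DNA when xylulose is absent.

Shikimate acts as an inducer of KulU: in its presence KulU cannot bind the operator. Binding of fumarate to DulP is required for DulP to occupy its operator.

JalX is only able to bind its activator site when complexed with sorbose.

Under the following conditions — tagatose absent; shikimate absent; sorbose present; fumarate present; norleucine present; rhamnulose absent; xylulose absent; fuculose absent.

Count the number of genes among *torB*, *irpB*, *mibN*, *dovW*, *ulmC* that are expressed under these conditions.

Shikimate is absent, so KulU is active.
CilS is produced constitutively and is active.
With repressor KulU bound, *torB* is not transcribed.
→ *torB* is OFF.
Tagatose is absent, so LomS is inactive.
With no repressor bound, *irpB* is transcribed.
→ *irpB* is ON.
Rhamnulose is absent, so MibE is inactive.
With no repressor bound, *mibN* is transcribed.
→ *mibN* is ON.
Sorbose is present, so JalX is active.
Fumarate is present, so DulP is active.
With repressor DulP bound, *dovW* is not transcribed.
→ *dovW* is OFF.
Fuculose is absent, so OrvB is active.
Norleucine is present, so KepK is active.
Xylulose is absent, so PurG is active.
With repressor KepK bound, *sibU* is not transcribed.
So SibU is not produced.
Activator OrvB is present, so *ulmC* is transcribed.
→ *ulmC* is ON.
3 of the 5 genes are transcribed.

3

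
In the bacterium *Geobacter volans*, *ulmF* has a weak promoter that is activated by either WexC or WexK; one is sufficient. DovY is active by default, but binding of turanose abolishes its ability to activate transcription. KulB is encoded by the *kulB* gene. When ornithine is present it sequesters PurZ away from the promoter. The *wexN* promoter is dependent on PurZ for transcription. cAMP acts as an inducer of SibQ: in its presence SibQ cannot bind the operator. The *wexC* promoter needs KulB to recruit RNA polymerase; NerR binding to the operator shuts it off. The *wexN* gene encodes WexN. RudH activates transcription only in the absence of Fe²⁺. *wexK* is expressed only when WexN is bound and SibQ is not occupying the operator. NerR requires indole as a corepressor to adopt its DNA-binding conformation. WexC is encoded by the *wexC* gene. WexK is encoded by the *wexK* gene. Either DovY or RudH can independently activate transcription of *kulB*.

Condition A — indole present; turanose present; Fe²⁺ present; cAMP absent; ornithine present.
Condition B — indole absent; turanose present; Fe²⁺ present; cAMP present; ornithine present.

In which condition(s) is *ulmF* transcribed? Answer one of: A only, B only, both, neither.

neither

Condition A:
Indole is present, so NerR is active.
Turanose is present, so DovY is inactive.
Fe²⁺ is present, so RudH is inactive.
No activator is available at the *kulB* promoter, so *kulB* is not transcribed.
So KulB is not produced.
With repressor NerR bound, *wexC* is not transcribed.
So WexC is not produced.
cAMP is absent, so SibQ is active.
Ornithine is present, so PurZ is inactive.
Required activator PurZ is absent, so *wexN* is not transcribed.
So WexN is not produced.
With repressor SibQ bound, *wexK* is not transcribed.
So WexK is not produced.
No activator is available at the *ulmF* promoter, so *ulmF* is not transcribed.
→ *ulmF* is OFF in A.
Condition B:
Indole is absent, so NerR is inactive.
Turanose is present, so DovY is inactive.
Fe²⁺ is present, so RudH is inactive.
No activator is available at the *kulB* promoter, so *kulB* is not transcribed.
So KulB is not produced.
Required activator KulB is absent, so *wexC* is not transcribed.
So WexC is not produced.
cAMP is present, so SibQ is inactive.
Ornithine is present, so PurZ is inactive.
Required activator PurZ is absent, so *wexN* is not transcribed.
So WexN is not produced.
Required activator WexN is absent, so *wexK* is not transcribed.
So WexK is not produced.
No activator is available at the *ulmF* promoter, so *ulmF* is not transcribed.
→ *ulmF* is OFF in B.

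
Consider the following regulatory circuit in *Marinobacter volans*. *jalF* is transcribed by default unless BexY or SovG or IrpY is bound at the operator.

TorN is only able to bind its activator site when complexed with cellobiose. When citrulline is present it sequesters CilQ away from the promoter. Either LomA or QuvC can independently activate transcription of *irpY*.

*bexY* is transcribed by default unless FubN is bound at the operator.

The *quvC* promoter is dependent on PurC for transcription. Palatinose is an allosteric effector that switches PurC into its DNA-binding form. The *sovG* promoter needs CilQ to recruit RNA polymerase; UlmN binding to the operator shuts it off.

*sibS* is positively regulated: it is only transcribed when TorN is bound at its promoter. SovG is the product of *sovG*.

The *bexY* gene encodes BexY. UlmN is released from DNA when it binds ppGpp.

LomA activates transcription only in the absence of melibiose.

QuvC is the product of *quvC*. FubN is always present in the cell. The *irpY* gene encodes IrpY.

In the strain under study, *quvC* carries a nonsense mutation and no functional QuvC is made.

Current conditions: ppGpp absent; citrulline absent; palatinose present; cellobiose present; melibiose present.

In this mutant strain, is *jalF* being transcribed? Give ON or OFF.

ON

FubN is produced constitutively and is active.
With repressor FubN bound, *bexY* is not transcribed.
So BexY is not produced.
Citrulline is absent, so CilQ is active.
ppGpp is absent, so UlmN is active.
With repressor UlmN bound, *sovG* is not transcribed.
So SovG is not produced.
Melibiose is present, so LomA is inactive.
QuvC is non-functional in this strain, so it has no effect.
No activator is available at the *irpY* promoter, so *irpY* is not transcribed.
So IrpY is not produced.
With no repressor bound, *jalF* is transcribed.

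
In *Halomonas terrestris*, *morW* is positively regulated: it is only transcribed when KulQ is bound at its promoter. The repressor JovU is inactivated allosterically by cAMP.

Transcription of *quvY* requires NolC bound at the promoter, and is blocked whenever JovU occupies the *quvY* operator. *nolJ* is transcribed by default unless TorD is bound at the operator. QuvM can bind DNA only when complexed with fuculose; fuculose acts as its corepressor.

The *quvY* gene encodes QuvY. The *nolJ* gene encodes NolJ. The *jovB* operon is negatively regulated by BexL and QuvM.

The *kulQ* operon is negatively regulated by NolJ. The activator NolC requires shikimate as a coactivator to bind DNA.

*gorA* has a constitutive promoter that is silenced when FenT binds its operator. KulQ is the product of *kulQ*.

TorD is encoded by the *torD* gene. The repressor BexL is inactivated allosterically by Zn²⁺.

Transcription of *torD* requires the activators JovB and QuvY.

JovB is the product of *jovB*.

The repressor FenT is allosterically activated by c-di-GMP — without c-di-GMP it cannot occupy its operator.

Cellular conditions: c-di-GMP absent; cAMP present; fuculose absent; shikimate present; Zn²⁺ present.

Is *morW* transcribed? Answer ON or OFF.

ON

Zn²⁺ is present, so BexL is inactive.
Fuculose is absent, so QuvM is inactive.
With no repressor bound, *jovB* is transcribed.
So JovB is produced and active.
Shikimate is present, so NolC is active.
cAMP is present, so JovU is inactive.
No repressor is bound and NolC is active, so *quvY* is transcribed.
So QuvY is produced and active.
No repressor is bound and JovB and QuvY are active, so *torD* is transcribed.
So TorD is produced and active.
With repressor TorD bound, *nolJ* is not transcribed.
So NolJ is not produced.
With no repressor bound, *kulQ* is transcribed.
So KulQ is produced and active.
No repressor is bound and KulQ is active, so *morW* is transcribed.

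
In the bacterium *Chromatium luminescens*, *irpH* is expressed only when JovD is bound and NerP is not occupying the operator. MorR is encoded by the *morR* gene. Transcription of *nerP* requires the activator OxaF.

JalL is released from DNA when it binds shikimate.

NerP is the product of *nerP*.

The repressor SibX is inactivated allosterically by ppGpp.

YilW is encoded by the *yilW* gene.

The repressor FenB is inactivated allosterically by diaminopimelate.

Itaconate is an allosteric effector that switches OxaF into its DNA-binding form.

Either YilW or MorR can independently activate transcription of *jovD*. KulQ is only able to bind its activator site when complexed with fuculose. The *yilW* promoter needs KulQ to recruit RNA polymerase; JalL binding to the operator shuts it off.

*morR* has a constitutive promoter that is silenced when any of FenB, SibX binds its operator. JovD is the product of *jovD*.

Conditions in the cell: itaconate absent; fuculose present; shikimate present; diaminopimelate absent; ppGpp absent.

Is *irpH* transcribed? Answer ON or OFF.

ON

Fuculose is present, so KulQ is active.
Shikimate is present, so JalL is inactive.
No repressor is bound and KulQ is active, so *yilW* is transcribed.
So YilW is produced and active.
Diaminopimelate is absent, so FenB is active.
ppGpp is absent, so SibX is active.
With repressor FenB bound, *morR* is not transcribed.
So MorR is not produced.
Activator YilW is present, so *jovD* is transcribed.
So JovD is produced and active.
Itaconate is absent, so OxaF is inactive.
Required activator OxaF is absent, so *nerP* is not transcribed.
So NerP is not produced.
No repressor is bound and JovD is active, so *irpH* is transcribed.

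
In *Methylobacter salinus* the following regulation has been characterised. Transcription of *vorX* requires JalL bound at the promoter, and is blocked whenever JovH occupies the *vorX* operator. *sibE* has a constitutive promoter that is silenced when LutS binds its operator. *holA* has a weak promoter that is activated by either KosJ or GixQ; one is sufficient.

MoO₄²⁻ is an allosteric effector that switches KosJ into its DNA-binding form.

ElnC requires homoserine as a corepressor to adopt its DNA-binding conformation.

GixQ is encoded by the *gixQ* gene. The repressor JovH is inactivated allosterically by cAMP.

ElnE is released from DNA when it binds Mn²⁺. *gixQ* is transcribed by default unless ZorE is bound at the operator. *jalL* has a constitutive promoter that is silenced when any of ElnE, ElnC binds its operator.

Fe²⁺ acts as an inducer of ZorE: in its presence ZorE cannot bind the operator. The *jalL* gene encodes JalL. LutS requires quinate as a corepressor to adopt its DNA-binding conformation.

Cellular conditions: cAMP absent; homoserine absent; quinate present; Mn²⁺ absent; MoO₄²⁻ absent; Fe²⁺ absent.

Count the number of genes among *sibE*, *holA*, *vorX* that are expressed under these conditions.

Quinate is present, so LutS is active.
With repressor LutS bound, *sibE* is not transcribed.
→ *sibE* is OFF.
MoO₄²⁻ is absent, so KosJ is inactive.
Fe²⁺ is absent, so ZorE is active.
With repressor ZorE bound, *gixQ* is not transcribed.
So GixQ is not produced.
No activator is available at the *holA* promoter, so *holA* is not transcribed.
→ *holA* is OFF.
cAMP is absent, so JovH is active.
Mn²⁺ is absent, so ElnE is active.
Homoserine is absent, so ElnC is inactive.
With repressor ElnE bound, *jalL* is not transcribed.
So JalL is not produced.
With repressor JovH bound, *vorX* is not transcribed.
→ *vorX* is OFF.
0 of the 3 genes are transcribed.

0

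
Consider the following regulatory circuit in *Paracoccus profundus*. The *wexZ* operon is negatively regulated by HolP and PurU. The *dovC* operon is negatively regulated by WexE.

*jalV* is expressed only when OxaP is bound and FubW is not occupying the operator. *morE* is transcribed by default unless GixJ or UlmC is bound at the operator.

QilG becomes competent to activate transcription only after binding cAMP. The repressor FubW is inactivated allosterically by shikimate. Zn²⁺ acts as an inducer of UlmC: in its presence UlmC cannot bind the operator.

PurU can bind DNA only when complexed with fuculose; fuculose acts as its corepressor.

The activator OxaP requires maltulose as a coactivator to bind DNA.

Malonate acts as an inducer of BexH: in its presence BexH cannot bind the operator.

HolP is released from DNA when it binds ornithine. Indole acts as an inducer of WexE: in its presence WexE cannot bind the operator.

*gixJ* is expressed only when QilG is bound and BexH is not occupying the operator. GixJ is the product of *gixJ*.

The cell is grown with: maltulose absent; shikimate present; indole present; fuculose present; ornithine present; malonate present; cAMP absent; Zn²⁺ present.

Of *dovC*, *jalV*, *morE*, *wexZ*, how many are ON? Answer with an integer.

Indole is present, so WexE is inactive.
With no repressor bound, *dovC* is transcribed.
→ *dovC* is ON.
Shikimate is present, so FubW is inactive.
Maltulose is absent, so OxaP is inactive.
Required activator OxaP is absent, so *jalV* is not transcribed.
→ *jalV* is OFF.
Malonate is present, so BexH is inactive.
cAMP is absent, so QilG is inactive.
Required activator QilG is absent, so *gixJ* is not transcribed.
So GixJ is not produced.
Zn²⁺ is present, so UlmC is inactive.
With no repressor bound, *morE* is transcribed.
→ *morE* is ON.
Ornithine is present, so HolP is inactive.
Fuculose is present, so PurU is active.
With repressor PurU bound, *wexZ* is not transcribed.
→ *wexZ* is OFF.
2 of the 4 genes are transcribed.

2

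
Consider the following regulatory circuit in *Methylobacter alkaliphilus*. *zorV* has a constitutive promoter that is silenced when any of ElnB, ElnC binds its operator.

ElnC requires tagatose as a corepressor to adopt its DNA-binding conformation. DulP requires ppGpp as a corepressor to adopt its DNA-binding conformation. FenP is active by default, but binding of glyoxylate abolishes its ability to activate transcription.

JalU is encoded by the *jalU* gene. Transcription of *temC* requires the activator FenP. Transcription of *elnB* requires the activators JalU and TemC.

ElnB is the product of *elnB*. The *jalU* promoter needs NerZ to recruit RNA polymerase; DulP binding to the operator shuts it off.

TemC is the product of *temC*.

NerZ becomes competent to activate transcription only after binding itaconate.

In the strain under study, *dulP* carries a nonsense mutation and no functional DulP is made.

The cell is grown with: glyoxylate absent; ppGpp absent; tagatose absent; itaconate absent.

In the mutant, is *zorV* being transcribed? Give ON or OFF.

DulP is non-functional in this strain, so it has no effect.
Itaconate is absent, so NerZ is inactive.
Required activator NerZ is absent, so *jalU* is not transcribed.
So JalU is not produced.
Glyoxylate is absent, so FenP is active.
No repressor is bound and FenP is active, so *temC* is transcribed.
So TemC is produced and active.
Required activator JalU is absent, so *elnB* is not transcribed.
So ElnB is not produced.
Tagatose is absent, so ElnC is inactive.
With no repressor bound, *zorV* is transcribed.

ON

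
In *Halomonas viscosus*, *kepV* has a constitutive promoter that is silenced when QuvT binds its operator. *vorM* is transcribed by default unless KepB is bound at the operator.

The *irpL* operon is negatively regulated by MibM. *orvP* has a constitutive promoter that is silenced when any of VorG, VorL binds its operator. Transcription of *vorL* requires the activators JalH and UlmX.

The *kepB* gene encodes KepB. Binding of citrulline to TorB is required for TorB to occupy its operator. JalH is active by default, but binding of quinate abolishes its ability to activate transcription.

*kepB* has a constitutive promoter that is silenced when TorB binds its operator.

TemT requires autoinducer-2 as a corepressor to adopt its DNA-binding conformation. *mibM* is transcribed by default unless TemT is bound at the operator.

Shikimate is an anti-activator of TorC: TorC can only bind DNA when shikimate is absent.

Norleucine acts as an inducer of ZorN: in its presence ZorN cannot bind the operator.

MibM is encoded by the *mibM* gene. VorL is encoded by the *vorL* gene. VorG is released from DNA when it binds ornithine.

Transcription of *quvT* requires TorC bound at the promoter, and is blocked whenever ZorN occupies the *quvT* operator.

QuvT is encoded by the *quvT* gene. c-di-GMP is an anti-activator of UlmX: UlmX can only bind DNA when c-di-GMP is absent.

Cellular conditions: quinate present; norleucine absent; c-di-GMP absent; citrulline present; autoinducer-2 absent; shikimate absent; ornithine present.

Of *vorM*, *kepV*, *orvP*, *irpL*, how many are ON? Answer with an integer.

Citrulline is present, so TorB is active.
With repressor TorB bound, *kepB* is not transcribed.
So KepB is not produced.
With no repressor bound, *vorM* is transcribed.
→ *vorM* is ON.
Norleucine is absent, so ZorN is active.
Shikimate is absent, so TorC is active.
With repressor ZorN bound, *quvT* is not transcribed.
So QuvT is not produced.
With no repressor bound, *kepV* is transcribed.
→ *kepV* is ON.
Ornithine is present, so VorG is inactive.
Quinate is present, so JalH is inactive.
c-di-GMP is absent, so UlmX is active.
Required activator JalH is absent, so *vorL* is not transcribed.
So VorL is not produced.
With no repressor bound, *orvP* is transcribed.
→ *orvP* is ON.
Autoinducer-2 is absent, so TemT is inactive.
With no repressor bound, *mibM* is transcribed.
So MibM is produced and active.
With repressor MibM bound, *irpL* is not transcribed.
→ *irpL* is OFF.
3 of the 4 genes are transcribed.

3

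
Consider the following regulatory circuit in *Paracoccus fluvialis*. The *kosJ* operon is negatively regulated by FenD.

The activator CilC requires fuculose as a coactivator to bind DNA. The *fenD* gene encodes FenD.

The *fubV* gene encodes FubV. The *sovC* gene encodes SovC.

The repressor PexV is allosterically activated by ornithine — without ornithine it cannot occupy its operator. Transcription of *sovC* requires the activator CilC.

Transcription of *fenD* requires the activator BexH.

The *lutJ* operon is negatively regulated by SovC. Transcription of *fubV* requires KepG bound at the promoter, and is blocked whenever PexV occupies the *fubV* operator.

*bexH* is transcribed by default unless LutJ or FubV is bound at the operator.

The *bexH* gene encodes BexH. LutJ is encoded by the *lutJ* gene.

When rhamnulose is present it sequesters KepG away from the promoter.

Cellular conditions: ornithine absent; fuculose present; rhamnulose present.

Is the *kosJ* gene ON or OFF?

OFF

Fuculose is present, so CilC is active.
No repressor is bound and CilC is active, so *sovC* is transcribed.
So SovC is produced and active.
With repressor SovC bound, *lutJ* is not transcribed.
So LutJ is not produced.
Ornithine is absent, so PexV is inactive.
Rhamnulose is present, so KepG is inactive.
Required activator KepG is absent, so *fubV* is not transcribed.
So FubV is not produced.
With no repressor bound, *bexH* is transcribed.
So BexH is produced and active.
No repressor is bound and BexH is active, so *fenD* is transcribed.
So FenD is produced and active.
With repressor FenD bound, *kosJ* is not transcribed.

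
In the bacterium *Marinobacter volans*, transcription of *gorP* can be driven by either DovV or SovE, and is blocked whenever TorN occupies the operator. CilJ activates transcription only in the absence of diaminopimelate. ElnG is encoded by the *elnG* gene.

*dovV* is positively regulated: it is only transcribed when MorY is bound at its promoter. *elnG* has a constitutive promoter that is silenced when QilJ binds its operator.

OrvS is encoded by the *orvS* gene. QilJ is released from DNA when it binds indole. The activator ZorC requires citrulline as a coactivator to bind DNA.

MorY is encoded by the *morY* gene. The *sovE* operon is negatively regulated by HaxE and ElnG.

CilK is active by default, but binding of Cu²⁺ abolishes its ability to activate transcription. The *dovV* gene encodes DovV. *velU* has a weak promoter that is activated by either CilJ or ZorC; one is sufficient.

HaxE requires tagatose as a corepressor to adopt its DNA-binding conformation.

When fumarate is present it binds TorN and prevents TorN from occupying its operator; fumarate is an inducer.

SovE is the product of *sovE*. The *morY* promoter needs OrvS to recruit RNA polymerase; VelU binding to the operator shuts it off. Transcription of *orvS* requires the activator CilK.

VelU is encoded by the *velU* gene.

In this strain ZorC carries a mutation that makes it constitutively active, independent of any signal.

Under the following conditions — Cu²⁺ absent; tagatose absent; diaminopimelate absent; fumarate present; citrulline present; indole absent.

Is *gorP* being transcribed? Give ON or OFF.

ON

Cu²⁺ is absent, so CilK is active.
No repressor is bound and CilK is active, so *orvS* is transcribed.
So OrvS is produced and active.
Diaminopimelate is absent, so CilJ is active.
ZorC is constitutively active in this strain.
Activator CilJ is present, so *velU* is transcribed.
So VelU is produced and active.
With repressor VelU bound, *morY* is not transcribed.
So MorY is not produced.
Required activator MorY is absent, so *dovV* is not transcribed.
So DovV is not produced.
Fumarate is present, so TorN is inactive.
Tagatose is absent, so HaxE is inactive.
Indole is absent, so QilJ is active.
With repressor QilJ bound, *elnG* is not transcribed.
So ElnG is not produced.
With no repressor bound, *sovE* is transcribed.
So SovE is produced and active.
Activator SovE is present, so *gorP* is transcribed.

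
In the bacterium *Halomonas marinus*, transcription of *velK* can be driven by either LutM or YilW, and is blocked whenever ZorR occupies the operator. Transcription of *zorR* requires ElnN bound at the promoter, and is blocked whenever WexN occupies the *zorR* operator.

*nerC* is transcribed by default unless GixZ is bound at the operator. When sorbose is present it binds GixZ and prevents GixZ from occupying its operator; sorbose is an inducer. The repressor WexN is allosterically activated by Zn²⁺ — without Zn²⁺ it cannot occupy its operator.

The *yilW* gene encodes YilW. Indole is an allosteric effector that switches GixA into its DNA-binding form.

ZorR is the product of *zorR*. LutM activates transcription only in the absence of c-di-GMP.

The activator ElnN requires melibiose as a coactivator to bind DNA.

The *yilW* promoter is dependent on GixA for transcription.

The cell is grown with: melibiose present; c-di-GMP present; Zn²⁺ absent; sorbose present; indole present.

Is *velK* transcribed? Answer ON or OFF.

OFF

Zn²⁺ is absent, so WexN is inactive.
Melibiose is present, so ElnN is active.
No repressor is bound and ElnN is active, so *zorR* is transcribed.
So ZorR is produced and active.
c-di-GMP is present, so LutM is inactive.
Indole is present, so GixA is active.
No repressor is bound and GixA is active, so *yilW* is transcribed.
So YilW is produced and active.
With repressor ZorR bound, *velK* is not transcribed.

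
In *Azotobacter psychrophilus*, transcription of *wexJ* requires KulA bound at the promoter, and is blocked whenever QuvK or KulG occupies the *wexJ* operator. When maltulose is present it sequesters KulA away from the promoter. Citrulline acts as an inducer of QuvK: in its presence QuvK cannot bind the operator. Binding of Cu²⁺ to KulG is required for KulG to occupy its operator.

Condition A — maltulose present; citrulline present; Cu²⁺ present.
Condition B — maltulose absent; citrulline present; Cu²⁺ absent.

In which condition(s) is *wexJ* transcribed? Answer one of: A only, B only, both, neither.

B only

Condition A:
Maltulose is present, so KulA is inactive.
Citrulline is present, so QuvK is inactive.
Cu²⁺ is present, so KulG is active.
With repressor KulG bound, *wexJ* is not transcribed.
→ *wexJ* is OFF in A.
Condition B:
Maltulose is absent, so KulA is active.
Citrulline is present, so QuvK is inactive.
Cu²⁺ is absent, so KulG is inactive.
No repressor is bound and KulA is active, so *wexJ* is transcribed.
→ *wexJ* is ON in B.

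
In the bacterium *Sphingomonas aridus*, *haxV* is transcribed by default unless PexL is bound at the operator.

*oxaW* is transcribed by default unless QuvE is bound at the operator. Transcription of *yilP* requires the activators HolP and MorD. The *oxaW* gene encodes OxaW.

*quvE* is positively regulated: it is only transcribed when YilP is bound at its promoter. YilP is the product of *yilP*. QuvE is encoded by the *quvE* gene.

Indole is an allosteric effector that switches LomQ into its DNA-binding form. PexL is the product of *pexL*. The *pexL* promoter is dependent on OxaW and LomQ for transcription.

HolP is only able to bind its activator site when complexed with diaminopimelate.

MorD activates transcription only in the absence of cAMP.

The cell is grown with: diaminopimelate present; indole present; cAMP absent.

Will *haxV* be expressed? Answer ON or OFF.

Diaminopimelate is present, so HolP is active.
cAMP is absent, so MorD is active.
No repressor is bound and HolP and MorD are active, so *yilP* is transcribed.
So YilP is produced and active.
No repressor is bound and YilP is active, so *quvE* is transcribed.
So QuvE is produced and active.
With repressor QuvE bound, *oxaW* is not transcribed.
So OxaW is not produced.
Indole is present, so LomQ is active.
Required activator OxaW is absent, so *pexL* is not transcribed.
So PexL is not produced.
With no repressor bound, *haxV* is transcribed.

ON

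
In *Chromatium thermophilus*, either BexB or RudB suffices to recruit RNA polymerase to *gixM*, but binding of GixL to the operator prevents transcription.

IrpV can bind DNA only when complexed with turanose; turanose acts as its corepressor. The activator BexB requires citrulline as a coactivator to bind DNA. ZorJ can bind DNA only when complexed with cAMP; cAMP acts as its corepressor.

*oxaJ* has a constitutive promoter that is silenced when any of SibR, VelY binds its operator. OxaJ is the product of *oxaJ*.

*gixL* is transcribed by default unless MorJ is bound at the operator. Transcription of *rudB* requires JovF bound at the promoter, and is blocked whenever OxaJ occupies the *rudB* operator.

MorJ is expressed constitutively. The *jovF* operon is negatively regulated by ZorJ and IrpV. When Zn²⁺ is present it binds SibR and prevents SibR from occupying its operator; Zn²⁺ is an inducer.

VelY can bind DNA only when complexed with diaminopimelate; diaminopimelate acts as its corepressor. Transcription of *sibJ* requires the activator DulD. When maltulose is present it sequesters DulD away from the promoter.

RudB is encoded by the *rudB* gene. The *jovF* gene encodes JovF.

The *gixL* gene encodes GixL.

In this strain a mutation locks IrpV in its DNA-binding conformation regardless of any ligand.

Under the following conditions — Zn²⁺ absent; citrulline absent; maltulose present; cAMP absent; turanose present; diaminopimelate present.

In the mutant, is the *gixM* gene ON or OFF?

OFF

MorJ is produced constitutively and is active.
With repressor MorJ bound, *gixL* is not transcribed.
So GixL is not produced.
Citrulline is absent, so BexB is inactive.
cAMP is absent, so ZorJ is inactive.
IrpV is constitutively active in this strain.
With repressor IrpV bound, *jovF* is not transcribed.
So JovF is not produced.
Zn²⁺ is absent, so SibR is active.
Diaminopimelate is present, so VelY is active.
With repressor SibR bound, *oxaJ* is not transcribed.
So OxaJ is not produced.
Required activator JovF is absent, so *rudB* is not transcribed.
So RudB is not produced.
No activator is available at the *gixM* promoter, so *gixM* is not transcribed.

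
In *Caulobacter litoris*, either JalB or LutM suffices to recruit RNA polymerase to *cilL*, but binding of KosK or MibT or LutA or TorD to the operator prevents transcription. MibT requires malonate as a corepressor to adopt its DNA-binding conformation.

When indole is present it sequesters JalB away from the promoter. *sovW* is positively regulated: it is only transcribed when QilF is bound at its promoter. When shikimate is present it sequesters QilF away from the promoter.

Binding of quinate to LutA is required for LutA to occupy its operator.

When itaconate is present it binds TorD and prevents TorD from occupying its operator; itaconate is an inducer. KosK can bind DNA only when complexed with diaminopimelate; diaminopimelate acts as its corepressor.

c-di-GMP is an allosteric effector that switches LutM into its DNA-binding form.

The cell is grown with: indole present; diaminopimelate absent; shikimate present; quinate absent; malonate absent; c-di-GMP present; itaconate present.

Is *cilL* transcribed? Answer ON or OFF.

Indole is present, so JalB is inactive.
c-di-GMP is present, so LutM is active.
Diaminopimelate is absent, so KosK is inactive.
Malonate is absent, so MibT is inactive.
Quinate is absent, so LutA is inactive.
Itaconate is present, so TorD is inactive.
Activator LutM is present, so *cilL* is transcribed.

ON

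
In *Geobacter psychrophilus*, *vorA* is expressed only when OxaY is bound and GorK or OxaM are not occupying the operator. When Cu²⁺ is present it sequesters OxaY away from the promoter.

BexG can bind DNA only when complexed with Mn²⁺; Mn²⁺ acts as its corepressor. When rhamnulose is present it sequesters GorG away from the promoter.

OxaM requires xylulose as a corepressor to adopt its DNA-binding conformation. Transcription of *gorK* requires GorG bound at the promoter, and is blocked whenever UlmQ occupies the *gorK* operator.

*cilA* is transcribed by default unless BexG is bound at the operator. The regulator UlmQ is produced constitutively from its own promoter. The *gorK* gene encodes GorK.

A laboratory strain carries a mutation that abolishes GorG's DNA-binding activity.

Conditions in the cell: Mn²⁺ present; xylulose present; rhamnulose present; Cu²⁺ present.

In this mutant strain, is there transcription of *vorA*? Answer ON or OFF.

OFF

Cu²⁺ is present, so OxaY is inactive.
UlmQ is produced constitutively and is active.
GorG is non-functional in this strain, so it has no effect.
With repressor UlmQ bound, *gorK* is not transcribed.
So GorK is not produced.
Xylulose is present, so OxaM is active.
With repressor OxaM bound, *vorA* is not transcribed.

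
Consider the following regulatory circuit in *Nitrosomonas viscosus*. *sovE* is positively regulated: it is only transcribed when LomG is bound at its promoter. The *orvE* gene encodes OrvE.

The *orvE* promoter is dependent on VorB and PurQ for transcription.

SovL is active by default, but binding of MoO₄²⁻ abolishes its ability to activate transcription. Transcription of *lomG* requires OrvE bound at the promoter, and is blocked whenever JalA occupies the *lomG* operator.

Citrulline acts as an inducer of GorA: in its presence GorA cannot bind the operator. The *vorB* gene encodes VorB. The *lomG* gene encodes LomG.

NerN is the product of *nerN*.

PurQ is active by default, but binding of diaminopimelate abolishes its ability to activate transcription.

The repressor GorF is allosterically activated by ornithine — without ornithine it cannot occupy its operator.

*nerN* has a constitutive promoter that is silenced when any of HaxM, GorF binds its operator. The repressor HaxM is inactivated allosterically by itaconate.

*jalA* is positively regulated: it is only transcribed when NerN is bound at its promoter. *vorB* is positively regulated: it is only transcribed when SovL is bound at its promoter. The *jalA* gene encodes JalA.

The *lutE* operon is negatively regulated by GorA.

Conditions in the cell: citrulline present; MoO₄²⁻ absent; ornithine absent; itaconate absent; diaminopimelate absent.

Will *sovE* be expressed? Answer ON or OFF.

Itaconate is absent, so HaxM is active.
Ornithine is absent, so GorF is inactive.
With repressor HaxM bound, *nerN* is not transcribed.
So NerN is not produced.
Required activator NerN is absent, so *jalA* is not transcribed.
So JalA is not produced.
MoO₄²⁻ is absent, so SovL is active.
No repressor is bound and SovL is active, so *vorB* is transcribed.
So VorB is produced and active.
Diaminopimelate is absent, so PurQ is active.
No repressor is bound and VorB and PurQ are active, so *orvE* is transcribed.
So OrvE is produced and active.
No repressor is bound and OrvE is active, so *lomG* is transcribed.
So LomG is produced and active.
No repressor is bound and LomG is active, so *sovE* is transcribed.

ON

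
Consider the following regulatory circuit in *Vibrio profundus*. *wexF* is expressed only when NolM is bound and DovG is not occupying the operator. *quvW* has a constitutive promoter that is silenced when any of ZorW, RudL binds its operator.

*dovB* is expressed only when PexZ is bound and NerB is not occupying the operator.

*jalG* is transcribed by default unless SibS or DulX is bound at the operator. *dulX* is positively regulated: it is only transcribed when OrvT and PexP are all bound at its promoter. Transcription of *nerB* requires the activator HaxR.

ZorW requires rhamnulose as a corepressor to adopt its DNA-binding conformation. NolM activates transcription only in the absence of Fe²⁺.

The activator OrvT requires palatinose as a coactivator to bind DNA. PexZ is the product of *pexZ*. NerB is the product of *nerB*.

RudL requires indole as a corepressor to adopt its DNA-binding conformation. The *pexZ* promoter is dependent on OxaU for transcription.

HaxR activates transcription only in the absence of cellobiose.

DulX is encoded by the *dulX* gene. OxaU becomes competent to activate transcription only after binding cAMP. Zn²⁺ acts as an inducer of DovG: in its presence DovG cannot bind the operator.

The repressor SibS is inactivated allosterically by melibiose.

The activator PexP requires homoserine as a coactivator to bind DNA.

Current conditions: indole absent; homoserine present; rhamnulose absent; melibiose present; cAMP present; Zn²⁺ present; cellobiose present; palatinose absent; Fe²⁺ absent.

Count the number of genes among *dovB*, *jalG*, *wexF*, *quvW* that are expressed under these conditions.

4

cAMP is present, so OxaU is active.
No repressor is bound and OxaU is active, so *pexZ* is transcribed.
So PexZ is produced and active.
Cellobiose is present, so HaxR is inactive.
Required activator HaxR is absent, so *nerB* is not transcribed.
So NerB is not produced.
No repressor is bound and PexZ is active, so *dovB* is transcribed.
→ *dovB* is ON.
Melibiose is present, so SibS is inactive.
Palatinose is absent, so OrvT is inactive.
Homoserine is present, so PexP is active.
Required activator OrvT is absent, so *dulX* is not transcribed.
So DulX is not produced.
With no repressor bound, *jalG* is transcribed.
→ *jalG* is ON.
Zn²⁺ is present, so DovG is inactive.
Fe²⁺ is absent, so NolM is active.
No repressor is bound and NolM is active, so *wexF* is transcribed.
→ *wexF* is ON.
Rhamnulose is absent, so ZorW is inactive.
Indole is absent, so RudL is inactive.
With no repressor bound, *quvW* is transcribed.
→ *quvW* is ON.
4 of the 4 genes are transcribed.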